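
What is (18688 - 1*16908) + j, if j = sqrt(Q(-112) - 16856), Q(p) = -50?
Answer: 1780 + I*sqrt(16906) ≈ 1780.0 + 130.02*I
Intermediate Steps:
j = I*sqrt(16906) (j = sqrt(-50 - 16856) = sqrt(-16906) = I*sqrt(16906) ≈ 130.02*I)
(18688 - 1*16908) + j = (18688 - 1*16908) + I*sqrt(16906) = (18688 - 16908) + I*sqrt(16906) = 1780 + I*sqrt(16906)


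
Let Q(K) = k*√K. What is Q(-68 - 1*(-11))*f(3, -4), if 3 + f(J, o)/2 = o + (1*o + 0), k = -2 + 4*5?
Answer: -396*I*√57 ≈ -2989.7*I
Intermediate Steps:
k = 18 (k = -2 + 20 = 18)
f(J, o) = -6 + 4*o (f(J, o) = -6 + 2*(o + (1*o + 0)) = -6 + 2*(o + (o + 0)) = -6 + 2*(o + o) = -6 + 2*(2*o) = -6 + 4*o)
Q(K) = 18*√K
Q(-68 - 1*(-11))*f(3, -4) = (18*√(-68 - 1*(-11)))*(-6 + 4*(-4)) = (18*√(-68 + 11))*(-6 - 16) = (18*√(-57))*(-22) = (18*(I*√57))*(-22) = (18*I*√57)*(-22) = -396*I*√57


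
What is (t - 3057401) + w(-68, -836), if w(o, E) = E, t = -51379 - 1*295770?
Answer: -3405386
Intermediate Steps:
t = -347149 (t = -51379 - 295770 = -347149)
(t - 3057401) + w(-68, -836) = (-347149 - 3057401) - 836 = -3404550 - 836 = -3405386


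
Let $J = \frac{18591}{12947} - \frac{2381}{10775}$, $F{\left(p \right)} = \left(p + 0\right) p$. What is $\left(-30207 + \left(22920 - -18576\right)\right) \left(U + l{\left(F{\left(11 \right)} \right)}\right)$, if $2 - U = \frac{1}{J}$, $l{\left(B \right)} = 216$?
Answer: $\frac{415543366671111}{169491218} \approx 2.4517 \cdot 10^{6}$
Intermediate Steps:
$F{\left(p \right)} = p^{2}$ ($F{\left(p \right)} = p p = p^{2}$)
$J = \frac{169491218}{139503925}$ ($J = 18591 \cdot \frac{1}{12947} - \frac{2381}{10775} = \frac{18591}{12947} - \frac{2381}{10775} = \frac{169491218}{139503925} \approx 1.215$)
$U = \frac{199478511}{169491218}$ ($U = 2 - \frac{1}{\frac{169491218}{139503925}} = 2 - \frac{139503925}{169491218} = \frac{199478511}{169491218} \approx 1.1769$)
$\left(-30207 + \left(22920 - -18576\right)\right) \left(U + l{\left(F{\left(11 \right)} \right)}\right) = \left(-30207 + \left(22920 - -18576\right)\right) \left(\frac{199478511}{169491218} + 216\right) = \left(-30207 + \left(22920 + 18576\right)\right) \frac{36809581599}{169491218} = \left(-30207 + 41496\right) \frac{36809581599}{169491218} = 11289 \cdot \frac{36809581599}{169491218} = \frac{415543366671111}{169491218}$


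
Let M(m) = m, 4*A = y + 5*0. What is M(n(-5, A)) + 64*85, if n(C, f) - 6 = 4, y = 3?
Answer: 5450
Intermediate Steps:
A = 3/4 (A = (3 + 5*0)/4 = (3 + 0)/4 = (1/4)*3 = 3/4 ≈ 0.75000)
n(C, f) = 10 (n(C, f) = 6 + 4 = 10)
M(n(-5, A)) + 64*85 = 10 + 64*85 = 10 + 5440 = 5450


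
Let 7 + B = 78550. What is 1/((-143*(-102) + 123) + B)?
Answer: 1/93252 ≈ 1.0724e-5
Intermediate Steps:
B = 78543 (B = -7 + 78550 = 78543)
1/((-143*(-102) + 123) + B) = 1/((-143*(-102) + 123) + 78543) = 1/((14586 + 123) + 78543) = 1/(14709 + 78543) = 1/93252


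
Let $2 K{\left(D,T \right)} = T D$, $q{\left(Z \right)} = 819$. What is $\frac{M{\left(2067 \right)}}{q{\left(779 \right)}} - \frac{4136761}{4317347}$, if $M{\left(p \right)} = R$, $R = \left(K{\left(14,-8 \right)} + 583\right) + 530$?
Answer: $\frac{167918360}{505129599} \approx 0.33243$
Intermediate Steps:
$K{\left(D,T \right)} = \frac{D T}{2}$ ($K{\left(D,T \right)} = \frac{T D}{2} = \frac{D T}{2}$)
$R = 1057$ ($R = \left(\frac{1}{2} \cdot 14 \left(-8\right) + 583\right) + 530 = \left(-56 + 583\right) + 530 = 527 + 530 = 1057$)
$M{\left(p \right)} = 1057$
$\frac{M{\left(2067 \right)}}{q{\left(779 \right)}} - \frac{4136761}{4317347} = \frac{1057}{819} - \frac{4136761}{4317347} = 1057 \cdot \frac{1}{819} - \frac{4136761}{4317347} = \frac{151}{117} - \frac{4136761}{4317347} = \frac{167918360}{505129599}$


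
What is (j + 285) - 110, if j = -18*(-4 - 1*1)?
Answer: 265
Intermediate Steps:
j = 90 (j = -18*(-4 - 1) = -18*(-5) = 90)
(j + 285) - 110 = (90 + 285) - 110 = 375 - 110 = 265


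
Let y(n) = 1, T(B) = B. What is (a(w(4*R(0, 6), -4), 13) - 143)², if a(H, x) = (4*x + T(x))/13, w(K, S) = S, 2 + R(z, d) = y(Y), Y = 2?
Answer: 19044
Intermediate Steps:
R(z, d) = -1 (R(z, d) = -2 + 1 = -1)
a(H, x) = 5*x/13 (a(H, x) = (4*x + x)/13 = (5*x)*(1/13) = 5*x/13)
(a(w(4*R(0, 6), -4), 13) - 143)² = ((5/13)*13 - 143)² = (5 - 143)² = (-138)² = 19044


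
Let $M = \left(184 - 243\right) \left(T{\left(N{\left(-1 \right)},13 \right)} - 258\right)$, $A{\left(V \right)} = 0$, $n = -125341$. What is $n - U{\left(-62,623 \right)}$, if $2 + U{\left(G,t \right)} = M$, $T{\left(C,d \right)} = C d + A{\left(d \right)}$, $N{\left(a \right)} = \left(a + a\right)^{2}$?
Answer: $-137493$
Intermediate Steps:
$N{\left(a \right)} = 4 a^{2}$ ($N{\left(a \right)} = \left(2 a\right)^{2} = 4 a^{2}$)
$T{\left(C,d \right)} = C d$ ($T{\left(C,d \right)} = C d + 0 = C d$)
$M = 12154$ ($M = \left(184 - 243\right) \left(4 \left(-1\right)^{2} \cdot 13 - 258\right) = - 59 \left(4 \cdot 1 \cdot 13 - 258\right) = - 59 \left(4 \cdot 13 - 258\right) = - 59 \left(52 - 258\right) = \left(-59\right) \left(-206\right) = 12154$)
$U{\left(G,t \right)} = 12152$ ($U{\left(G,t \right)} = -2 + 12154 = 12152$)
$n - U{\left(-62,623 \right)} = -125341 - 12152 = -137493$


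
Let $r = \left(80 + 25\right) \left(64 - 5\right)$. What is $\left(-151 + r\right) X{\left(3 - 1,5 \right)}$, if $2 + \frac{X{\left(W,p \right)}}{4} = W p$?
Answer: $193408$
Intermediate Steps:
$r = 6195$ ($r = 105 \cdot 59 = 6195$)
$X{\left(W,p \right)} = -8 + 4 W p$
$\left(-151 + r\right) X{\left(3 - 1,5 \right)} = \left(-151 + 6195\right) \left(-8 + 4 \left(3 - 1\right) 5\right) = 6044 \left(-8 + 4 \cdot 2 \cdot 5\right) = 6044 \left(-8 + 40\right) = 6044 \cdot 32 = 193408$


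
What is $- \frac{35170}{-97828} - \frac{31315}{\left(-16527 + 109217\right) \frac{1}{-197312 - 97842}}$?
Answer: $\frac{45210138165779}{453383866} \approx 99717.0$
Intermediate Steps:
$- \frac{35170}{-97828} - \frac{31315}{\left(-16527 + 109217\right) \frac{1}{-197312 - 97842}} = \left(-35170\right) \left(- \frac{1}{97828}\right) - \frac{31315}{92690 \frac{1}{-295154}} = \frac{17585}{48914} - \frac{31315}{92690 \left(- \frac{1}{295154}\right)} = \frac{17585}{48914} - \frac{31315}{- \frac{46345}{147577}} = \frac{17585}{48914} - - \frac{924274751}{9269} = \frac{17585}{48914} + \frac{924274751}{9269} = \frac{45210138165779}{453383866}$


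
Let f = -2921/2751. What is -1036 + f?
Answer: -2852957/2751 ≈ -1037.1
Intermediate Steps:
f = -2921/2751 (f = -2921*1/2751 = -2921/2751 ≈ -1.0618)
-1036 + f = -1036 - 2921/2751 = -2852957/2751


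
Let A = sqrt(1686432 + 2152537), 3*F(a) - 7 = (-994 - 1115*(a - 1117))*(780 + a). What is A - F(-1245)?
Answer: 1224175733/3 + sqrt(3838969) ≈ 4.0806e+8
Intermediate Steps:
F(a) = 7/3 + (780 + a)*(1244461 - 1115*a)/3 (F(a) = 7/3 + ((-994 - 1115*(a - 1117))*(780 + a))/3 = 7/3 + ((-994 - 1115*(-1117 + a))*(780 + a))/3 = 7/3 + ((-994 + (1245455 - 1115*a))*(780 + a))/3 = 7/3 + ((1244461 - 1115*a)*(780 + a))/3 = 7/3 + ((780 + a)*(1244461 - 1115*a))/3 = 7/3 + (780 + a)*(1244461 - 1115*a)/3)
A = sqrt(3838969) ≈ 1959.3
A - F(-1245) = sqrt(3838969) - (970679587/3 - 1115/3*(-1245)**2 + (374761/3)*(-1245)) = sqrt(3838969) - (970679587/3 - 1115/3*1550025 - 155525815) = sqrt(3838969) - (970679587/3 - 576092625 - 155525815) = sqrt(3838969) - 1*(-1224175733/3) = sqrt(3838969) + 1224175733/3 = 1224175733/3 + sqrt(3838969)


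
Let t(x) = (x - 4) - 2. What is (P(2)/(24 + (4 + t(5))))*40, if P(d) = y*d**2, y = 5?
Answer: 800/27 ≈ 29.630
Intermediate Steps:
t(x) = -6 + x (t(x) = (-4 + x) - 2 = -6 + x)
P(d) = 5*d**2
(P(2)/(24 + (4 + t(5))))*40 = ((5*2**2)/(24 + (4 + (-6 + 5))))*40 = ((5*4)/(24 + (4 - 1)))*40 = (20/(24 + 3))*40 = (20/27)*40 = 800/27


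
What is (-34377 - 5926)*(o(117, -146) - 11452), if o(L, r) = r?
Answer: 467434194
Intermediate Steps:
(-34377 - 5926)*(o(117, -146) - 11452) = (-34377 - 5926)*(-146 - 11452) = -40303*(-11598) = 467434194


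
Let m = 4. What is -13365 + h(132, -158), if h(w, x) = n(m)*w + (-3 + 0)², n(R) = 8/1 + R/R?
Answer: -12168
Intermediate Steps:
n(R) = 9 (n(R) = 8*1 + 1 = 8 + 1 = 9)
h(w, x) = 9 + 9*w (h(w, x) = 9*w + (-3 + 0)² = 9*w + (-3)² = 9*w + 9 = 9 + 9*w)
-13365 + h(132, -158) = -13365 + (9 + 9*132) = -13365 + (9 + 1188) = -13365 + 1197 = -12168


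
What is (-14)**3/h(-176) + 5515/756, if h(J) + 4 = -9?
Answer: 2146159/9828 ≈ 218.37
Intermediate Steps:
h(J) = -13 (h(J) = -4 - 9 = -13)
(-14)**3/h(-176) + 5515/756 = (-14)**3/(-13) + 5515/756 = -2744*(-1/13) + 5515*(1/756) = 2744/13 + 5515/756 = 2146159/9828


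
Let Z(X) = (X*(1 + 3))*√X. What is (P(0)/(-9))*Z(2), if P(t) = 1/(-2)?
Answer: 4*√2/9 ≈ 0.62854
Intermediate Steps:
P(t) = -½
Z(X) = 4*X^(3/2) (Z(X) = (X*4)*√X = (4*X)*√X = 4*X^(3/2))
(P(0)/(-9))*Z(2) = (-½/(-9))*(4*2^(3/2)) = (-½*(-⅑))*(4*(2*√2)) = (8*√2)/18 = 4*√2/9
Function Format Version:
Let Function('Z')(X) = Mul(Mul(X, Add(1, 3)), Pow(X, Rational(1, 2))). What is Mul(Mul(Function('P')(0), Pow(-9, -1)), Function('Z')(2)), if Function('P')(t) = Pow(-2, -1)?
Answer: Mul(Rational(4, 9), Pow(2, Rational(1, 2))) ≈ 0.62854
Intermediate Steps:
Function('P')(t) = Rational(-1, 2)
Function('Z')(X) = Mul(4, Pow(X, Rational(3, 2))) (Function('Z')(X) = Mul(Mul(X, 4), Pow(X, Rational(1, 2))) = Mul(Mul(4, X), Pow(X, Rational(1, 2))) = Mul(4, Pow(X, Rational(3, 2))))
Mul(Mul(Function('P')(0), Pow(-9, -1)), Function('Z')(2)) = Mul(Mul(Rational(-1, 2), Pow(-9, -1)), Mul(4, Pow(2, Rational(3, 2)))) = Mul(Mul(Rational(-1, 2), Rational(-1, 9)), Mul(4, Mul(2, Pow(2, Rational(1, 2))))) = Mul(Rational(1, 18), Mul(8, Pow(2, Rational(1, 2)))) = Mul(Rational(4, 9), Pow(2, Rational(1, 2)))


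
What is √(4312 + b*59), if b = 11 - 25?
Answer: √3486 ≈ 59.042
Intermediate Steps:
b = -14
√(4312 + b*59) = √(4312 - 14*59) = √(4312 - 826) = √3486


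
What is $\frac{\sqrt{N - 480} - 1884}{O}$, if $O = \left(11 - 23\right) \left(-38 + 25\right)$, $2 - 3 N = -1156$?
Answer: $- \frac{157}{13} + \frac{i \sqrt{94}}{156} \approx -12.077 + 0.06215 i$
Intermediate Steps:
$N = 386$ ($N = \frac{2}{3} - - \frac{1156}{3} = \frac{2}{3} + \frac{1156}{3} = 386$)
$O = 156$ ($O = \left(-12\right) \left(-13\right) = 156$)
$\frac{\sqrt{N - 480} - 1884}{O} = \frac{\sqrt{386 - 480} - 1884}{156} = \left(\sqrt{-94} - 1884\right) \frac{1}{156} = \left(i \sqrt{94} - 1884\right) \frac{1}{156} = \left(-1884 + i \sqrt{94}\right) \frac{1}{156} = - \frac{157}{13} + \frac{i \sqrt{94}}{156}$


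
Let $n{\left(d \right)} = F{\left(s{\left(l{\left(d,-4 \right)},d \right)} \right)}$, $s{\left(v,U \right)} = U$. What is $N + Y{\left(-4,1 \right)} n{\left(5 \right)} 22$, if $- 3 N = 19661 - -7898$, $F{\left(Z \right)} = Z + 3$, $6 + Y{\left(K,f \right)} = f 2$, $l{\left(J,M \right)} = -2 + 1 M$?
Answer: $- \frac{29671}{3} \approx -9890.3$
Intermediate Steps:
$l{\left(J,M \right)} = -2 + M$
$Y{\left(K,f \right)} = -6 + 2 f$ ($Y{\left(K,f \right)} = -6 + f 2 = -6 + 2 f$)
$F{\left(Z \right)} = 3 + Z$
$n{\left(d \right)} = 3 + d$
$N = - \frac{27559}{3}$ ($N = - \frac{19661 - -7898}{3} = - \frac{19661 + 7898}{3} = \left(- \frac{1}{3}\right) 27559 = - \frac{27559}{3} \approx -9186.3$)
$N + Y{\left(-4,1 \right)} n{\left(5 \right)} 22 = - \frac{27559}{3} + \left(-6 + 2 \cdot 1\right) \left(3 + 5\right) 22 = - \frac{27559}{3} + \left(-6 + 2\right) 8 \cdot 22 = - \frac{27559}{3} + \left(-4\right) 8 \cdot 22 = - \frac{27559}{3} - 704 = - \frac{29671}{3}$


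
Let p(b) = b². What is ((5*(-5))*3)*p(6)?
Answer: -2700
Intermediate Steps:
((5*(-5))*3)*p(6) = ((5*(-5))*3)*6² = -25*3*36 = -75*36 = -2700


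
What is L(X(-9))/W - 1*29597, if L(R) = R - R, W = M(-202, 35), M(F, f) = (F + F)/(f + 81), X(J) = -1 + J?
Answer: -29597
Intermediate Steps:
M(F, f) = 2*F/(81 + f) (M(F, f) = (2*F)/(81 + f) = 2*F/(81 + f))
W = -101/29 (W = 2*(-202)/(81 + 35) = 2*(-202)/116 = 2*(-202)*(1/116) = -101/29 ≈ -3.4828)
L(R) = 0
L(X(-9))/W - 1*29597 = 0/(-101/29) - 1*29597 = 0*(-29/101) - 29597 = 0 - 29597 = -29597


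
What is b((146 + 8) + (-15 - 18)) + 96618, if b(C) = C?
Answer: 96739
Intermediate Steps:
b((146 + 8) + (-15 - 18)) + 96618 = ((146 + 8) + (-15 - 18)) + 96618 = (154 - 33) + 96618 = 121 + 96618 = 96739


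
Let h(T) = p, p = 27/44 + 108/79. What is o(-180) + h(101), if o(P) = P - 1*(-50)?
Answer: -444995/3476 ≈ -128.02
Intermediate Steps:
o(P) = 50 + P (o(P) = P + 50 = 50 + P)
p = 6885/3476 (p = 27*(1/44) + 108*(1/79) = 27/44 + 108/79 = 6885/3476 ≈ 1.9807)
h(T) = 6885/3476
o(-180) + h(101) = (50 - 180) + 6885/3476 = -130 + 6885/3476 = -444995/3476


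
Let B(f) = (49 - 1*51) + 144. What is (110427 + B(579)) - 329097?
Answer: -218528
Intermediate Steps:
B(f) = 142 (B(f) = (49 - 51) + 144 = -2 + 144 = 142)
(110427 + B(579)) - 329097 = (110427 + 142) - 329097 = 110569 - 329097 = -218528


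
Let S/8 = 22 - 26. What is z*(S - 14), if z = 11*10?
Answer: -5060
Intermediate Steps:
S = -32 (S = 8*(22 - 26) = 8*(-4) = -32)
z = 110
z*(S - 14) = 110*(-32 - 14) = 110*(-46) = -5060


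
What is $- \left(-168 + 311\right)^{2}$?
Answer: $-20449$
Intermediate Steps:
$- \left(-168 + 311\right)^{2} = - 143^{2} = \left(-1\right) 20449 = -20449$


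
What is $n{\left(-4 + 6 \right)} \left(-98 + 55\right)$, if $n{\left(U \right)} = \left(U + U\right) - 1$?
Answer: $-129$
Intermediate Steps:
$n{\left(U \right)} = -1 + 2 U$ ($n{\left(U \right)} = 2 U - 1 = -1 + 2 U$)
$n{\left(-4 + 6 \right)} \left(-98 + 55\right) = \left(-1 + 2 \left(-4 + 6\right)\right) \left(-98 + 55\right) = \left(-1 + 2 \cdot 2\right) \left(-43\right) = \left(-1 + 4\right) \left(-43\right) = 3 \left(-43\right) = -129$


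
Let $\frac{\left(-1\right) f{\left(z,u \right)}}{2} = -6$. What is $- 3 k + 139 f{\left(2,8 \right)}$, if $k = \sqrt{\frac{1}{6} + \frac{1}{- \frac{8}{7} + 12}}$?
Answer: $1668 - \frac{\sqrt{3363}}{38} \approx 1666.5$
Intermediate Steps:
$f{\left(z,u \right)} = 12$ ($f{\left(z,u \right)} = \left(-2\right) \left(-6\right) = 12$)
$k = \frac{\sqrt{3363}}{114}$ ($k = \sqrt{\frac{1}{6} + \frac{1}{\left(-8\right) \frac{1}{7} + 12}} = \sqrt{\frac{1}{6} + \frac{1}{- \frac{8}{7} + 12}} = \sqrt{\frac{1}{6} + \frac{1}{\frac{76}{7}}} = \sqrt{\frac{1}{6} + \frac{7}{76}} = \sqrt{\frac{59}{228}} = \frac{\sqrt{3363}}{114} \approx 0.5087$)
$- 3 k + 139 f{\left(2,8 \right)} = - 3 \frac{\sqrt{3363}}{114} + 139 \cdot 12 = - \frac{\sqrt{3363}}{38} + 1668 = 1668 - \frac{\sqrt{3363}}{38}$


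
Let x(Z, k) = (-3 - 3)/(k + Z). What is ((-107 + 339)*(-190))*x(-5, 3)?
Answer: -132240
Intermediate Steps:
x(Z, k) = -6/(Z + k)
((-107 + 339)*(-190))*x(-5, 3) = ((-107 + 339)*(-190))*(-6/(-5 + 3)) = (232*(-190))*(-6/(-2)) = -(-264480)*(-1)/2 = -44080*3 = -132240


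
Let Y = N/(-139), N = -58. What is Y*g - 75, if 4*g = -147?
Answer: -25113/278 ≈ -90.334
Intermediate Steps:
g = -147/4 (g = (1/4)*(-147) = -147/4 ≈ -36.750)
Y = 58/139 (Y = -58/(-139) = -58*(-1/139) = 58/139 ≈ 0.41727)
Y*g - 75 = (58/139)*(-147/4) - 75 = -4263/278 - 75 = -25113/278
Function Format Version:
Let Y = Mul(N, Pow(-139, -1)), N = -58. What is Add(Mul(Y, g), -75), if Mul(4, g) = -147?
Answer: Rational(-25113, 278) ≈ -90.334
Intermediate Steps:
g = Rational(-147, 4) (g = Mul(Rational(1, 4), -147) = Rational(-147, 4) ≈ -36.750)
Y = Rational(58, 139) (Y = Mul(-58, Pow(-139, -1)) = Mul(-58, Rational(-1, 139)) = Rational(58, 139) ≈ 0.41727)
Add(Mul(Y, g), -75) = Add(Mul(Rational(58, 139), Rational(-147, 4)), -75) = Add(Rational(-4263, 278), -75) = Rational(-25113, 278)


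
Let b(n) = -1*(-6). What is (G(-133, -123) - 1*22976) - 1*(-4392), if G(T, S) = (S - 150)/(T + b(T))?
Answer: -2359895/127 ≈ -18582.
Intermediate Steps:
b(n) = 6
G(T, S) = (-150 + S)/(6 + T) (G(T, S) = (S - 150)/(T + 6) = (-150 + S)/(6 + T))
(G(-133, -123) - 1*22976) - 1*(-4392) = ((-150 - 123)/(6 - 133) - 1*22976) - 1*(-4392) = (-273/(-127) - 22976) + 4392 = (-1/127*(-273) - 22976) + 4392 = (273/127 - 22976) + 4392 = -2917679/127 + 4392 = -2359895/127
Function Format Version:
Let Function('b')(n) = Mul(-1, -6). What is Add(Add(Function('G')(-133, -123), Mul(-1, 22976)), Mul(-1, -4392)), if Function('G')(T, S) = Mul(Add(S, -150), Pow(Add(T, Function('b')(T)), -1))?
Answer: Rational(-2359895, 127) ≈ -18582.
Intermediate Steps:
Function('b')(n) = 6
Function('G')(T, S) = Mul(Pow(Add(6, T), -1), Add(-150, S)) (Function('G')(T, S) = Mul(Add(S, -150), Pow(Add(T, 6), -1)) = Mul(Add(-150, S), Pow(Add(6, T), -1)) = Mul(Pow(Add(6, T), -1), Add(-150, S)))
Add(Add(Function('G')(-133, -123), Mul(-1, 22976)), Mul(-1, -4392)) = Add(Add(Mul(Pow(Add(6, -133), -1), Add(-150, -123)), Mul(-1, 22976)), Mul(-1, -4392)) = Add(Add(Mul(Pow(-127, -1), -273), -22976), 4392) = Add(Add(Mul(Rational(-1, 127), -273), -22976), 4392) = Add(Add(Rational(273, 127), -22976), 4392) = Add(Rational(-2917679, 127), 4392) = Rational(-2359895, 127)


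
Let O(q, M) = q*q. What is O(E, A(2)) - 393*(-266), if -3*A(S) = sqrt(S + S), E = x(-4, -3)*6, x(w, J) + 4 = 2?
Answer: 104682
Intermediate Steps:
x(w, J) = -2 (x(w, J) = -4 + 2 = -2)
E = -12 (E = -2*6 = -12)
A(S) = -sqrt(2)*sqrt(S)/3 (A(S) = -sqrt(S + S)/3 = -sqrt(2)*sqrt(S)/3)
O(q, M) = q**2
O(E, A(2)) - 393*(-266) = (-12)**2 - 393*(-266) = 144 + 104538 = 104682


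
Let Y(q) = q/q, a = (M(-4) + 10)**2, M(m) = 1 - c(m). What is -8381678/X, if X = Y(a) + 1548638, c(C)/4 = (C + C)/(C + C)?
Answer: -8381678/1548639 ≈ -5.4123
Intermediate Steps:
c(C) = 4 (c(C) = 4*((C + C)/(C + C)) = 4*((2*C)/((2*C))) = 4*((2*C)*(1/(2*C))) = 4*1 = 4)
M(m) = -3 (M(m) = 1 - 1*4 = 1 - 4 = -3)
a = 49 (a = (-3 + 10)**2 = 7**2 = 49)
Y(q) = 1
X = 1548639 (X = 1 + 1548638 = 1548639)
-8381678/X = -8381678/1548639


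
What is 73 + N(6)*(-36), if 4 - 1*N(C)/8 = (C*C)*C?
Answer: 61129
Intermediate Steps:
N(C) = 32 - 8*C**3 (N(C) = 32 - 8*C*C*C = 32 - 8*C**2*C = 32 - 8*C**3)
73 + N(6)*(-36) = 73 + (32 - 8*6**3)*(-36) = 73 + (32 - 8*216)*(-36) = 73 + (32 - 1728)*(-36) = 73 - 1696*(-36) = 73 + 61056 = 61129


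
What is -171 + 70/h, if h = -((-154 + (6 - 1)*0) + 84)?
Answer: -170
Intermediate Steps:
h = 70 (h = -((-154 + 5*0) + 84) = -((-154 + 0) + 84) = -(-154 + 84) = -1*(-70) = 70)
-171 + 70/h = -171 + 70/70 = -171 + (1/70)*70 = -171 + 1 = -170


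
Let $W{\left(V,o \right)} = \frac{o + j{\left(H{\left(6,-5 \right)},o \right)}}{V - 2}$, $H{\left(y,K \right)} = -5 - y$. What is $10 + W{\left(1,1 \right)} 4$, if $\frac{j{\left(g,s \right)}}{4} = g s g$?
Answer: $-1930$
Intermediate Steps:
$j{\left(g,s \right)} = 4 s g^{2}$ ($j{\left(g,s \right)} = 4 g s g = 4 s g^{2}$)
$W{\left(V,o \right)} = \frac{485 o}{-2 + V}$ ($W{\left(V,o \right)} = \frac{o + 4 o \left(-5 - 6\right)^{2}}{V - 2} = \frac{o + 4 o \left(-5 - 6\right)^{2}}{-2 + V} = \frac{o + 4 o \left(-11\right)^{2}}{-2 + V} = \frac{o + 4 o 121}{-2 + V} = \frac{o + 484 o}{-2 + V} = \frac{485 o}{-2 + V}$)
$10 + W{\left(1,1 \right)} 4 = 10 + 485 \cdot 1 \frac{1}{-2 + 1} \cdot 4 = 10 + 485 \cdot 1 \frac{1}{-1} \cdot 4 = 10 + 485 \cdot 1 \left(-1\right) 4 = 10 - 1940 = -1930$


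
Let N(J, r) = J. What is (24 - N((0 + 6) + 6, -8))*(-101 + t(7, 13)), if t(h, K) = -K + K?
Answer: -1212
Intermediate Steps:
t(h, K) = 0
(24 - N((0 + 6) + 6, -8))*(-101 + t(7, 13)) = (24 - ((0 + 6) + 6))*(-101 + 0) = (24 - (6 + 6))*(-101) = (24 - 1*12)*(-101) = (24 - 12)*(-101) = 12*(-101) = -1212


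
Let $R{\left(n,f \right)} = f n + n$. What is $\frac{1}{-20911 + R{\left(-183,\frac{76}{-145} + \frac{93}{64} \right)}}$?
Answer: $- \frac{9280}{197329963} \approx -4.7028 \cdot 10^{-5}$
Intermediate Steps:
$R{\left(n,f \right)} = n + f n$
$\frac{1}{-20911 + R{\left(-183,\frac{76}{-145} + \frac{93}{64} \right)}} = \frac{1}{-20911 - 183 \left(1 + \left(\frac{76}{-145} + \frac{93}{64}\right)\right)} = \frac{1}{-20911 - 183 \left(1 + \left(76 \left(- \frac{1}{145}\right) + 93 \cdot \frac{1}{64}\right)\right)} = \frac{1}{-20911 - 183 \left(1 + \left(- \frac{76}{145} + \frac{93}{64}\right)\right)} = \frac{1}{-20911 - 183 \left(1 + \frac{8621}{9280}\right)} = \frac{1}{-20911 - \frac{3275883}{9280}} = \frac{1}{- \frac{197329963}{9280}} = - \frac{9280}{197329963}$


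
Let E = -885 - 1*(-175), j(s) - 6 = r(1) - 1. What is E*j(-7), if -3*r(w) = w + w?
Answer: -9230/3 ≈ -3076.7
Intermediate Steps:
r(w) = -2*w/3 (r(w) = -(w + w)/3 = -2*w/3)
j(s) = 13/3 (j(s) = 6 + (-⅔*1 - 1) = 6 + (-⅔ - 1) = 6 - 5/3 = 13/3)
E = -710 (E = -885 + 175 = -710)
E*j(-7) = -710*13/3 = -9230/3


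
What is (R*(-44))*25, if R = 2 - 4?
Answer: 2200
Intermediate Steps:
R = -2
(R*(-44))*25 = -2*(-44)*25 = 88*25 = 2200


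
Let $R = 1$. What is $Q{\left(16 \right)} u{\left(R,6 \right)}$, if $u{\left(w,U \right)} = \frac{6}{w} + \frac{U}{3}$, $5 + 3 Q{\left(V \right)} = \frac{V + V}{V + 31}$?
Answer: $- \frac{1624}{141} \approx -11.518$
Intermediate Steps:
$Q{\left(V \right)} = - \frac{5}{3} + \frac{2 V}{3 \left(31 + V\right)}$ ($Q{\left(V \right)} = - \frac{5}{3} + \frac{\left(V + V\right) \frac{1}{V + 31}}{3} = - \frac{5}{3} + \frac{2 V \frac{1}{31 + V}}{3} = - \frac{5}{3} + \frac{2 V}{3 \left(31 + V\right)}$)
$u{\left(w,U \right)} = \frac{6}{w} + \frac{U}{3}$ ($u{\left(w,U \right)} = \frac{6}{w} + U \frac{1}{3} = \frac{6}{w} + \frac{U}{3}$)
$Q{\left(16 \right)} u{\left(R,6 \right)} = \frac{- \frac{155}{3} - 16}{31 + 16} \left(\frac{6}{1} + \frac{1}{3} \cdot 6\right) = \frac{- \frac{155}{3} - 16}{47} \left(6 \cdot 1 + 2\right) = \frac{1}{47} \left(- \frac{203}{3}\right) \left(6 + 2\right) = \left(- \frac{203}{141}\right) 8 = - \frac{1624}{141}$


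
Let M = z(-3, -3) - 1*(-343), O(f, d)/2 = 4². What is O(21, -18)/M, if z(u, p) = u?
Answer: 8/85 ≈ 0.094118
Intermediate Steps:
O(f, d) = 32 (O(f, d) = 2*4² = 2*16 = 32)
M = 340 (M = -3 - 1*(-343) = -3 + 343 = 340)
O(21, -18)/M = 32/340 = 32*(1/340) = 8/85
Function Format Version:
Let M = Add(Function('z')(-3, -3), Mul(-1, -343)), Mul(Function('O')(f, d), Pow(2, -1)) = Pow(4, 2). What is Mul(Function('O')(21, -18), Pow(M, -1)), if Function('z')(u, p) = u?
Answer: Rational(8, 85) ≈ 0.094118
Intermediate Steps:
Function('O')(f, d) = 32 (Function('O')(f, d) = Mul(2, Pow(4, 2)) = Mul(2, 16) = 32)
M = 340 (M = Add(-3, Mul(-1, -343)) = Add(-3, 343) = 340)
Mul(Function('O')(21, -18), Pow(M, -1)) = Mul(32, Pow(340, -1)) = Mul(32, Rational(1, 340)) = Rational(8, 85)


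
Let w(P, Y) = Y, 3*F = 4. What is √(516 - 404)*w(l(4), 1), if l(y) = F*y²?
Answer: 4*√7 ≈ 10.583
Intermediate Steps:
F = 4/3 (F = (⅓)*4 = 4/3 ≈ 1.3333)
l(y) = 4*y²/3
√(516 - 404)*w(l(4), 1) = √(516 - 404)*1 = √112*1 = (4*√7)*1 = 4*√7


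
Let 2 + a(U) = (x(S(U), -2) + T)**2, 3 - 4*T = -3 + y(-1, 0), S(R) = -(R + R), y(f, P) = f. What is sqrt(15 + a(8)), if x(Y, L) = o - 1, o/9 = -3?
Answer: sqrt(11233)/4 ≈ 26.496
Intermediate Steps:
o = -27 (o = 9*(-3) = -27)
S(R) = -2*R
x(Y, L) = -28 (x(Y, L) = -27 - 1 = -28)
T = 7/4 (T = 3/4 - (-3 - 1)/4 = 3/4 - 1/4*(-4) = 3/4 + 1 = 7/4 ≈ 1.7500)
a(U) = 10993/16 (a(U) = -2 + (-28 + 7/4)**2 = -2 + (-105/4)**2 = -2 + 11025/16 = 10993/16)
sqrt(15 + a(8)) = sqrt(15 + 10993/16) = sqrt(11233/16) = sqrt(11233)/4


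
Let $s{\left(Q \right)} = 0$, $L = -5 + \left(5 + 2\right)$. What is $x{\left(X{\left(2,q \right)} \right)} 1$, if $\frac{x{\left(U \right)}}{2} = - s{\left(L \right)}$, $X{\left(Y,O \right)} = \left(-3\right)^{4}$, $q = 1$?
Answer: $0$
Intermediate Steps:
$X{\left(Y,O \right)} = 81$
$L = 2$ ($L = -5 + 7 = 2$)
$x{\left(U \right)} = 0$ ($x{\left(U \right)} = 2 \left(\left(-1\right) 0\right) = 2 \cdot 0 = 0$)
$x{\left(X{\left(2,q \right)} \right)} 1 = 0 \cdot 1 = 0$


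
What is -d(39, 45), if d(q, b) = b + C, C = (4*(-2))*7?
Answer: 11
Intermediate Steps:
C = -56 (C = -8*7 = -56)
d(q, b) = -56 + b (d(q, b) = b - 56 = -56 + b)
-d(39, 45) = -(-56 + 45) = -1*(-11) = 11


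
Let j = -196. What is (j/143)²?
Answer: 38416/20449 ≈ 1.8786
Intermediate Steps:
(j/143)² = (-196/143)² = 38416/20449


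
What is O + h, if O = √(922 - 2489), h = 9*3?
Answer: 27 + I*√1567 ≈ 27.0 + 39.585*I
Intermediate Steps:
h = 27
O = I*√1567 (O = √(-1567) = I*√1567 ≈ 39.585*I)
O + h = I*√1567 + 27 = 27 + I*√1567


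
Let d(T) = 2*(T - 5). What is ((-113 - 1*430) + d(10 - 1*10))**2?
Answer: 305809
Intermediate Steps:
d(T) = -10 + 2*T (d(T) = 2*(-5 + T) = -10 + 2*T)
((-113 - 1*430) + d(10 - 1*10))**2 = ((-113 - 1*430) + (-10 + 2*(10 - 1*10)))**2 = ((-113 - 430) + (-10 + 2*(10 - 10)))**2 = (-543 + (-10 + 2*0))**2 = (-543 + (-10 + 0))**2 = (-543 - 10)**2 = (-553)**2 = 305809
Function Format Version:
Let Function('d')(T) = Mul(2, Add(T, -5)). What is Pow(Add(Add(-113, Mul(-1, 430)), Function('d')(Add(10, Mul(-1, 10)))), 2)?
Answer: 305809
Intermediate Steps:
Function('d')(T) = Add(-10, Mul(2, T)) (Function('d')(T) = Mul(2, Add(-5, T)) = Add(-10, Mul(2, T)))
Pow(Add(Add(-113, Mul(-1, 430)), Function('d')(Add(10, Mul(-1, 10)))), 2) = Pow(Add(Add(-113, Mul(-1, 430)), Add(-10, Mul(2, Add(10, Mul(-1, 10))))), 2) = Pow(Add(Add(-113, -430), Add(-10, Mul(2, Add(10, -10)))), 2) = Pow(Add(-543, Add(-10, Mul(2, 0))), 2) = Pow(Add(-543, Add(-10, 0)), 2) = Pow(Add(-543, -10), 2) = Pow(-553, 2) = 305809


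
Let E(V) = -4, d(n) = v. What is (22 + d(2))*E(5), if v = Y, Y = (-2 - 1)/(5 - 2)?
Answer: -84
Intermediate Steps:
Y = -1 (Y = -3/3 = -3*⅓ = -1)
v = -1
d(n) = -1
(22 + d(2))*E(5) = (22 - 1)*(-4) = 21*(-4) = -84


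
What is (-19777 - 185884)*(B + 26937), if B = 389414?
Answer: -85627163011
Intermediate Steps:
(-19777 - 185884)*(B + 26937) = (-19777 - 185884)*(389414 + 26937) = -205661*416351 = -85627163011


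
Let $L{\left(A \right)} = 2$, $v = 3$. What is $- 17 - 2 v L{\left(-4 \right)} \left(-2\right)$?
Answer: $-408$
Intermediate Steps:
$- 17 - 2 v L{\left(-4 \right)} \left(-2\right) = - 17 \left(-2\right) 3 \cdot 2 \left(-2\right) = - 17 \left(\left(-6\right) 2\right) \left(-2\right) = \left(-17\right) \left(-12\right) \left(-2\right) = 204 \left(-2\right) = -408$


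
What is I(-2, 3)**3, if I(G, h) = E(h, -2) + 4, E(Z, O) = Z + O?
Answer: 125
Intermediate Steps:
E(Z, O) = O + Z
I(G, h) = 2 + h (I(G, h) = (-2 + h) + 4 = 2 + h)
I(-2, 3)**3 = (2 + 3)**3 = 5**3 = 125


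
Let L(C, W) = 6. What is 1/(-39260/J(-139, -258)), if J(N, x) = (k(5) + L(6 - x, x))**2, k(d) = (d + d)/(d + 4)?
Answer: -1024/795015 ≈ -0.0012880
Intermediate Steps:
k(d) = 2*d/(4 + d) (k(d) = (2*d)/(4 + d) = 2*d/(4 + d))
J(N, x) = 4096/81 (J(N, x) = (2*5/(4 + 5) + 6)**2 = (2*5/9 + 6)**2 = (2*5*(1/9) + 6)**2 = (10/9 + 6)**2 = (64/9)**2 = 4096/81)
1/(-39260/J(-139, -258)) = 1/(-39260/4096/81) = 1/(-39260*81/4096) = 1/(-795015/1024) = -1024/795015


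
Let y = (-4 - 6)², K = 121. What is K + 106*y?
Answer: 10721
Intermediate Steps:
y = 100 (y = (-10)² = 100)
K + 106*y = 121 + 106*100 = 121 + 10600 = 10721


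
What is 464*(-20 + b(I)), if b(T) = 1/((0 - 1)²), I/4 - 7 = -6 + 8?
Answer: -8816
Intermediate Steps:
I = 36 (I = 28 + 4*(-6 + 8) = 28 + 4*2 = 28 + 8 = 36)
b(T) = 1 (b(T) = 1/((-1)²) = 1/1 = 1)
464*(-20 + b(I)) = 464*(-20 + 1) = 464*(-19) = -8816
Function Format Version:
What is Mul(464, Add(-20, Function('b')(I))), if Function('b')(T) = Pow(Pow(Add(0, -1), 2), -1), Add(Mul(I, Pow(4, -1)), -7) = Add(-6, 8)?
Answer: -8816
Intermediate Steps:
I = 36 (I = Add(28, Mul(4, Add(-6, 8))) = Add(28, Mul(4, 2)) = Add(28, 8) = 36)
Function('b')(T) = 1 (Function('b')(T) = Pow(Pow(-1, 2), -1) = Pow(1, -1) = 1)
Mul(464, Add(-20, Function('b')(I))) = Mul(464, Add(-20, 1)) = Mul(464, -19) = -8816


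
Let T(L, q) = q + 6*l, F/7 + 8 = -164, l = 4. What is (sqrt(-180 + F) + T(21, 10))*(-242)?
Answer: -8228 - 484*I*sqrt(346) ≈ -8228.0 - 9002.9*I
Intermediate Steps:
F = -1204 (F = -56 + 7*(-164) = -56 - 1148 = -1204)
T(L, q) = 24 + q (T(L, q) = q + 6*4 = q + 24 = 24 + q)
(sqrt(-180 + F) + T(21, 10))*(-242) = (sqrt(-180 - 1204) + (24 + 10))*(-242) = (sqrt(-1384) + 34)*(-242) = (2*I*sqrt(346) + 34)*(-242) = (34 + 2*I*sqrt(346))*(-242) = -8228 - 484*I*sqrt(346)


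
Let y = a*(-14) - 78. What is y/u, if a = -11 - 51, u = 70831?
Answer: 790/70831 ≈ 0.011153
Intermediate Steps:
a = -62
y = 790 (y = -62*(-14) - 78 = 868 - 78 = 790)
y/u = 790/70831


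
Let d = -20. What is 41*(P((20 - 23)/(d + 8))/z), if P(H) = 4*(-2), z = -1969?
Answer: 328/1969 ≈ 0.16658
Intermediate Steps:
P(H) = -8
41*(P((20 - 23)/(d + 8))/z) = 41*(-8/(-1969)) = 41*(-8*(-1/1969)) = 41*(8/1969) = 328/1969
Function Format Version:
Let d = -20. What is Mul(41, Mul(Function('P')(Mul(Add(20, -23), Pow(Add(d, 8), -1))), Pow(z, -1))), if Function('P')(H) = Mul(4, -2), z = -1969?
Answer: Rational(328, 1969) ≈ 0.16658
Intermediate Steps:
Function('P')(H) = -8
Mul(41, Mul(Function('P')(Mul(Add(20, -23), Pow(Add(d, 8), -1))), Pow(z, -1))) = Mul(41, Mul(-8, Pow(-1969, -1))) = Mul(41, Mul(-8, Rational(-1, 1969))) = Mul(41, Rational(8, 1969)) = Rational(328, 1969)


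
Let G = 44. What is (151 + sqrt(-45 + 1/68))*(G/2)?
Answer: 3322 + 11*I*sqrt(52003)/17 ≈ 3322.0 + 147.56*I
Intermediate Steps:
(151 + sqrt(-45 + 1/68))*(G/2) = (151 + sqrt(-45 + 1/68))*(44/2) = (151 + sqrt(-45 + 1/68))*(44*(1/2)) = (151 + sqrt(-3059/68))*22 = (151 + I*sqrt(52003)/34)*22 = 3322 + 11*I*sqrt(52003)/17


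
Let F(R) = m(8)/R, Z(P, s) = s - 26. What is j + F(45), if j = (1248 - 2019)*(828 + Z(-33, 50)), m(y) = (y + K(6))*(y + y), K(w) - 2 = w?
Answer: -29559884/45 ≈ -6.5689e+5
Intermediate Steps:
Z(P, s) = -26 + s
K(w) = 2 + w
m(y) = 2*y*(8 + y) (m(y) = (y + (2 + 6))*(y + y) = (y + 8)*(2*y) = (8 + y)*(2*y) = 2*y*(8 + y))
F(R) = 256/R (F(R) = (2*8*(8 + 8))/R = (2*8*16)/R = 256/R)
j = -656892 (j = (1248 - 2019)*(828 + (-26 + 50)) = -771*(828 + 24) = -771*852 = -656892)
j + F(45) = -656892 + 256/45 = -29559884/45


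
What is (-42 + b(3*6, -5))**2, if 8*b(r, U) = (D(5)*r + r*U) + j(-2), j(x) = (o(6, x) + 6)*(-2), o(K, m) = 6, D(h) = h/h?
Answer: 2916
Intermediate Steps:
D(h) = 1
j(x) = -24 (j(x) = (6 + 6)*(-2) = 12*(-2) = -24)
b(r, U) = -3 + r/8 + U*r/8 (b(r, U) = ((1*r + r*U) - 24)/8 = ((r + U*r) - 24)/8 = (-24 + r + U*r)/8 = -3 + r/8 + U*r/8)
(-42 + b(3*6, -5))**2 = (-42 + (-3 + (3*6)/8 + (1/8)*(-5)*(3*6)))**2 = (-42 + (-3 + (1/8)*18 + (1/8)*(-5)*18))**2 = (-42 + (-3 + 9/4 - 45/4))**2 = (-42 - 12)**2 = (-54)**2 = 2916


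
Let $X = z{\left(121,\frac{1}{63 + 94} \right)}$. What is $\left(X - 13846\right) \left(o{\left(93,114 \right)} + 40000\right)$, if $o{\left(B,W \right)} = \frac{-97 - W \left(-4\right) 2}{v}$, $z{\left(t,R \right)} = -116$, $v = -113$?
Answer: $- \frac{63096860970}{113} \approx -5.5838 \cdot 10^{8}$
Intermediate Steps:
$X = -116$
$o{\left(B,W \right)} = \frac{97}{113} - \frac{8 W}{113}$ ($o{\left(B,W \right)} = \frac{-97 - W \left(-4\right) 2}{-113} = \left(-97 - - 4 W 2\right) \left(- \frac{1}{113}\right) = \left(-97 - - 8 W\right) \left(- \frac{1}{113}\right) = \left(-97 + 8 W\right) \left(- \frac{1}{113}\right) = \frac{97}{113} - \frac{8 W}{113}$)
$\left(X - 13846\right) \left(o{\left(93,114 \right)} + 40000\right) = \left(-116 - 13846\right) \left(\left(\frac{97}{113} - \frac{912}{113}\right) + 40000\right) = - 13962 \left(\left(\frac{97}{113} - \frac{912}{113}\right) + 40000\right) = - 13962 \left(- \frac{815}{113} + 40000\right) = \left(-13962\right) \frac{4519185}{113} = - \frac{63096860970}{113}$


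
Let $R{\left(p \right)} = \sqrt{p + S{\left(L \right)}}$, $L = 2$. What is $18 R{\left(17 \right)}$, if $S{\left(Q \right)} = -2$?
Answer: $18 \sqrt{15} \approx 69.714$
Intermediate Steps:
$R{\left(p \right)} = \sqrt{-2 + p}$ ($R{\left(p \right)} = \sqrt{p - 2} = \sqrt{-2 + p}$)
$18 R{\left(17 \right)} = 18 \sqrt{-2 + 17} = 18 \sqrt{15}$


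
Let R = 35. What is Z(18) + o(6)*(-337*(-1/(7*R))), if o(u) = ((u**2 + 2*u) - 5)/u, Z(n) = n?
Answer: 40951/1470 ≈ 27.858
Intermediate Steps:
o(u) = (-5 + u**2 + 2*u)/u
Z(18) + o(6)*(-337*(-1/(7*R))) = 18 + (2 + 6 - 5/6)*(-337/(35*(-7))) = 18 + (2 + 6 - 5*1/6)*(-337/(-245)) = 18 + (2 + 6 - 5/6)*(-337*(-1/245)) = 18 + (43/6)*(337/245) = 18 + 14491/1470 = 40951/1470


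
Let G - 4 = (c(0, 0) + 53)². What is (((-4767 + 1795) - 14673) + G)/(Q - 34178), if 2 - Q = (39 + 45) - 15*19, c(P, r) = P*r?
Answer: 1648/3775 ≈ 0.43656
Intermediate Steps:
Q = 203 (Q = 2 - ((39 + 45) - 15*19) = 2 - (84 - 285) = 2 - 1*(-201) = 2 + 201 = 203)
G = 2813 (G = 4 + (0*0 + 53)² = 4 + (0 + 53)² = 4 + 53² = 4 + 2809 = 2813)
(((-4767 + 1795) - 14673) + G)/(Q - 34178) = (((-4767 + 1795) - 14673) + 2813)/(203 - 34178) = ((-2972 - 14673) + 2813)/(-33975) = (-17645 + 2813)*(-1/33975) = -14832*(-1/33975) = 1648/3775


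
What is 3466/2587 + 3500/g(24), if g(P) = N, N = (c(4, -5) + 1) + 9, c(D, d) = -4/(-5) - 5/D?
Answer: 181752006/494117 ≈ 367.83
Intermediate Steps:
c(D, d) = ⅘ - 5/D (c(D, d) = -4*(-⅕) - 5/D = ⅘ - 5/D)
N = 191/20 (N = ((⅘ - 5/4) + 1) + 9 = (-9/20 + 1) + 9 = 11/20 + 9 = 191/20 ≈ 9.5500)
g(P) = 191/20
3466/2587 + 3500/g(24) = 3466/2587 + 3500/(191/20) = 3466*(1/2587) + 3500*(20/191) = 3466/2587 + 70000/191 = 181752006/494117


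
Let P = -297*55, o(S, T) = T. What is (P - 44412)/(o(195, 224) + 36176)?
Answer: -60747/36400 ≈ -1.6689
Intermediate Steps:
P = -16335
(P - 44412)/(o(195, 224) + 36176) = (-16335 - 44412)/(224 + 36176) = -60747/36400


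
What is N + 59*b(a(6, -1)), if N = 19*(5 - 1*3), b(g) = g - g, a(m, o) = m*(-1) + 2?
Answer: 38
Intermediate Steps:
a(m, o) = 2 - m (a(m, o) = -m + 2 = 2 - m)
b(g) = 0
N = 38 (N = 19*(5 - 3) = 19*2 = 38)
N + 59*b(a(6, -1)) = 38 + 59*0 = 38 + 0 = 38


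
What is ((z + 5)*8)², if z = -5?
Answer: 0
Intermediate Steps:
((z + 5)*8)² = ((-5 + 5)*8)² = (0*8)² = 0² = 0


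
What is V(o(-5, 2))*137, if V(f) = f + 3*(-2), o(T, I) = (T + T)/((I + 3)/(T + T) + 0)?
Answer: 1918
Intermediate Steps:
o(T, I) = 4*T**2/(3 + I) (o(T, I) = (2*T)/((3 + I)/((2*T)) + 0) = (2*T)/((3 + I)*(1/(2*T)) + 0) = (2*T)/((3 + I)/(2*T) + 0) = (2*T)/(((3 + I)/(2*T))) = (2*T)*(2*T/(3 + I)) = 4*T**2/(3 + I))
V(f) = -6 + f (V(f) = f - 6 = -6 + f)
V(o(-5, 2))*137 = (-6 + 4*(-5)**2/(3 + 2))*137 = (-6 + 4*25/5)*137 = (-6 + 4*25*(1/5))*137 = (-6 + 20)*137 = 14*137 = 1918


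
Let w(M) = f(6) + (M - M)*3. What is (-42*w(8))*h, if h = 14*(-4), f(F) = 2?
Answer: 4704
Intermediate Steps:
w(M) = 2 (w(M) = 2 + (M - M)*3 = 2 + 0*3 = 2 + 0 = 2)
h = -56
(-42*w(8))*h = -42*2*(-56) = -84*(-56) = 4704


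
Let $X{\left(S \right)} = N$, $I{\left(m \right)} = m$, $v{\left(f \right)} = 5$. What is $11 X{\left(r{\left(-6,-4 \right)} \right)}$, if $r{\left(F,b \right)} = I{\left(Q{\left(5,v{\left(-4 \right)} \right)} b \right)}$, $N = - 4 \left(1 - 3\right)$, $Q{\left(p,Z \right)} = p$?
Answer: $88$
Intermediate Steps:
$N = 8$ ($N = \left(-4\right) \left(-2\right) = 8$)
$r{\left(F,b \right)} = 5 b$
$X{\left(S \right)} = 8$
$11 X{\left(r{\left(-6,-4 \right)} \right)} = 11 \cdot 8 = 88$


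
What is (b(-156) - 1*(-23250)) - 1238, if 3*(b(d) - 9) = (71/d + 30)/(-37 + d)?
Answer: 1989020195/90324 ≈ 22021.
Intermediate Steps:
b(d) = 9 + (30 + 71/d)/(3*(-37 + d)) (b(d) = 9 + ((71/d + 30)/(-37 + d))/3 = 9 + ((30 + 71/d)/(-37 + d))/3 = 9 + (30 + 71/d)/(3*(-37 + d)))
(b(-156) - 1*(-23250)) - 1238 = ((⅓)*(71 - 969*(-156) + 27*(-156)²)/(-156*(-37 - 156)) - 1*(-23250)) - 1238 = ((⅓)*(-1/156)*(71 + 151164 + 27*24336)/(-193) + 23250) - 1238 = ((⅓)*(-1/156)*(-1/193)*(71 + 151164 + 657072) + 23250) - 1238 = ((⅓)*(-1/156)*(-1/193)*808307 + 23250) - 1238 = (808307/90324 + 23250) - 1238 = 2100841307/90324 - 1238 = 1989020195/90324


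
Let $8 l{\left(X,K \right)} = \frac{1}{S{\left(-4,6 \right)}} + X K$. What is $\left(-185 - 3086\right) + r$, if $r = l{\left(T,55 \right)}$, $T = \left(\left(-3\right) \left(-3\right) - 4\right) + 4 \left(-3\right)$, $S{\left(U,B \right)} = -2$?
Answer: $- \frac{53107}{16} \approx -3319.2$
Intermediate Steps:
$T = -7$ ($T = \left(9 - 4\right) - 12 = 5 - 12 = -7$)
$l{\left(X,K \right)} = - \frac{1}{16} + \frac{K X}{8}$ ($l{\left(X,K \right)} = \frac{\frac{1}{-2} + X K}{8} = \frac{- \frac{1}{2} + K X}{8} = - \frac{1}{16} + \frac{K X}{8}$)
$r = - \frac{771}{16}$ ($r = - \frac{1}{16} + \frac{1}{8} \cdot 55 \left(-7\right) = - \frac{1}{16} - \frac{385}{8} = - \frac{771}{16} \approx -48.188$)
$\left(-185 - 3086\right) + r = \left(-185 - 3086\right) - \frac{771}{16} = -3271 - \frac{771}{16} = - \frac{53107}{16}$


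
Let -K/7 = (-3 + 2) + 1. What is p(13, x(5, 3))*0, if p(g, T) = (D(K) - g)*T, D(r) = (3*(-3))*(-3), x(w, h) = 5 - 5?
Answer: 0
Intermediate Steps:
K = 0 (K = -7*((-3 + 2) + 1) = -7*(-1 + 1) = -7*0 = 0)
x(w, h) = 0
D(r) = 27 (D(r) = -9*(-3) = 27)
p(g, T) = T*(27 - g) (p(g, T) = (27 - g)*T = T*(27 - g))
p(13, x(5, 3))*0 = (0*(27 - 1*13))*0 = (0*(27 - 13))*0 = (0*14)*0 = 0*0 = 0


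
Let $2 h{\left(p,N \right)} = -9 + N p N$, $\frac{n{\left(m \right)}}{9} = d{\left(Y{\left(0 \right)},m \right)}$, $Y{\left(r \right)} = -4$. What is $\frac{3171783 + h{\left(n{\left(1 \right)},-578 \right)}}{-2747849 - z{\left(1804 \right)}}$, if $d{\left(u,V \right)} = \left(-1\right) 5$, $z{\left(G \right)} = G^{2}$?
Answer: $\frac{2896741}{4001510} \approx 0.72391$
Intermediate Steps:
$d{\left(u,V \right)} = -5$
$n{\left(m \right)} = -45$ ($n{\left(m \right)} = 9 \left(-5\right) = -45$)
$h{\left(p,N \right)} = - \frac{9}{2} + \frac{p N^{2}}{2}$ ($h{\left(p,N \right)} = \frac{-9 + N p N}{2} = \frac{-9 + p N^{2}}{2} = - \frac{9}{2} + \frac{p N^{2}}{2}$)
$\frac{3171783 + h{\left(n{\left(1 \right)},-578 \right)}}{-2747849 - z{\left(1804 \right)}} = \frac{3171783 + \left(- \frac{9}{2} + \frac{1}{2} \left(-45\right) \left(-578\right)^{2}\right)}{-2747849 - 1804^{2}} = \frac{3171783 + \left(- \frac{9}{2} + \frac{1}{2} \left(-45\right) 334084\right)}{-2747849 - 3254416} = \frac{3171783 - \frac{15033789}{2}}{-2747849 - 3254416} = \frac{3171783 - \frac{15033789}{2}}{-6002265} = \left(- \frac{8690223}{2}\right) \left(- \frac{1}{6002265}\right) = \frac{2896741}{4001510}$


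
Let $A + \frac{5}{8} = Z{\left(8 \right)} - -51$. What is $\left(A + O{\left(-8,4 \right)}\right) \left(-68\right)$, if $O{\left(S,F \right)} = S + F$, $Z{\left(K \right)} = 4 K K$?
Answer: $- \frac{41123}{2} \approx -20562.0$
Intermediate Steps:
$Z{\left(K \right)} = 4 K^{2}$
$O{\left(S,F \right)} = F + S$
$A = \frac{2451}{8}$ ($A = - \frac{5}{8} - \left(-51 - 4 \cdot 8^{2}\right) = - \frac{5}{8} + \left(4 \cdot 64 + 51\right) = - \frac{5}{8} + \left(256 + 51\right) = - \frac{5}{8} + 307 = \frac{2451}{8} \approx 306.38$)
$\left(A + O{\left(-8,4 \right)}\right) \left(-68\right) = \left(\frac{2451}{8} + \left(4 - 8\right)\right) \left(-68\right) = \left(\frac{2451}{8} - 4\right) \left(-68\right) = \frac{2419}{8} \left(-68\right) = - \frac{41123}{2}$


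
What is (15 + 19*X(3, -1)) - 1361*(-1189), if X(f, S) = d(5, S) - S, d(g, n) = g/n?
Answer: 1618168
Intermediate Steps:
X(f, S) = -S + 5/S (X(f, S) = 5/S - S = -S + 5/S)
(15 + 19*X(3, -1)) - 1361*(-1189) = (15 + 19*(-1*(-1) + 5/(-1))) - 1361*(-1189) = (15 + 19*(1 + 5*(-1))) + 1618229 = (15 + 19*(1 - 5)) + 1618229 = (15 + 19*(-4)) + 1618229 = (15 - 76) + 1618229 = -61 + 1618229 = 1618168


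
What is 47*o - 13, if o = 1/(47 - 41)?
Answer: -31/6 ≈ -5.1667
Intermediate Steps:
o = 1/6 ≈ 0.16667
47*o - 13 = 47*(1/6) - 13 = 47/6 - 13 = -31/6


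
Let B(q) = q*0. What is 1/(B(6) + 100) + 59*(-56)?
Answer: -330399/100 ≈ -3304.0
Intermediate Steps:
B(q) = 0
1/(B(6) + 100) + 59*(-56) = 1/(0 + 100) + 59*(-56) = 1/100 - 3304 = -330399/100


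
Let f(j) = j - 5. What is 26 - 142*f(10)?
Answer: -684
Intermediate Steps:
f(j) = -5 + j
26 - 142*f(10) = 26 - 142*(-5 + 10) = 26 - 142*5 = 26 - 710 = -684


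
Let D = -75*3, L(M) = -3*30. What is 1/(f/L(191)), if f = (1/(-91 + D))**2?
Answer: -8987040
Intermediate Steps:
L(M) = -90
D = -225
f = 1/99856 (f = (1/(-91 - 225))**2 = (1/(-316))**2 = (-1/316)**2 = 1/99856 ≈ 1.0014e-5)
1/(f/L(191)) = 1/((1/99856)/(-90)) = 1/((1/99856)*(-1/90)) = 1/(-1/8987040) = -8987040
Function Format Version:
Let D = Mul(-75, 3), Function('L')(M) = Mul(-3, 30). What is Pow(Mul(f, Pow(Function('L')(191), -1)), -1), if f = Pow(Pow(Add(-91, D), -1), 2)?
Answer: -8987040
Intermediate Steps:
Function('L')(M) = -90
D = -225
f = Rational(1, 99856) (f = Pow(Pow(Add(-91, -225), -1), 2) = Pow(Pow(-316, -1), 2) = Pow(Rational(-1, 316), 2) = Rational(1, 99856) ≈ 1.0014e-5)
Pow(Mul(f, Pow(Function('L')(191), -1)), -1) = Pow(Mul(Rational(1, 99856), Pow(-90, -1)), -1) = Pow(Mul(Rational(1, 99856), Rational(-1, 90)), -1) = Pow(Rational(-1, 8987040), -1) = -8987040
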